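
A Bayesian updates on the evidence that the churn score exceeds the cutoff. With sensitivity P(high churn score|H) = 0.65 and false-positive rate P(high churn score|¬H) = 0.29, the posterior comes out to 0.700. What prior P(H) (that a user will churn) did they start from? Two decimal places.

P(H) = 0.51

Bayes' rule in odds form gives O(H|E) = O(H)·[P(E|H)/P(E|¬H)], hence O(H) = O(H|E)/LR.
Posterior odds = 0.700/(1−0.700) = 2.3333. LR = 0.65/0.29 = 2.2414.
Prior odds = 2.3333/2.2414 = 1.0410, so P(H) = 1.0410/(1+1.0410) ≈ 0.51.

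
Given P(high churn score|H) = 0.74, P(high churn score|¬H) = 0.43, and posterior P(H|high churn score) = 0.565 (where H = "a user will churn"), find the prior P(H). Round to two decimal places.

Bayes' rule in odds form gives O(H|E) = O(H)·[P(E|H)/P(E|¬H)], hence O(H) = O(H|E)/LR.
Posterior odds = 0.565/(1−0.565) = 1.2989. LR = 0.74/0.43 = 1.7209.
Prior odds = 1.2989/1.7209 = 0.7548, so P(H) = 0.7548/(1+0.7548) ≈ 0.43.

P(H) = 0.43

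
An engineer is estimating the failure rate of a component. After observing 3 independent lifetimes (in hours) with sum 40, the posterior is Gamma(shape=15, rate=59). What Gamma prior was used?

Gamma(shape=12, rate=19)

Gamma–exponential conjugacy: posterior shape = α + n, posterior rate = β + Σtᵢ.
So α = 15 − 3 = 12 and β = 59 − 40 = 19.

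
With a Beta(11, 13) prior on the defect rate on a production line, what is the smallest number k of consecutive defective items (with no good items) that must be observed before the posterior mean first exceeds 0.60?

k = 9

After k defective items and 0 good items the posterior is Beta(11+k, 13), with mean (11+k)/(11+13+k).
Set (11+k)/(24+k) > 0.60 and solve: k > (0.60·24 − 11)/(1 − 0.60) = 8.500.
The smallest integer exceeding 8.500 is 9.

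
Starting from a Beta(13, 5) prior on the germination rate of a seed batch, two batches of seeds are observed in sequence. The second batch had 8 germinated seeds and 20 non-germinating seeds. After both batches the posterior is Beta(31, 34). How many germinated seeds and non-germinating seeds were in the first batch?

Sequential conjugate updates are equivalent to a single update on the pooled data, so total successes = posterior α − prior α and total failures = posterior β − prior β.
Total across both batches: 31−13=18 germinated seeds, 34−5=29 non-germinating seeds.
Subtract the second batch: 18−8=10 germinated seeds and 29−20=9 non-germinating seeds.

10 germinated seeds and 9 non-germinating seeds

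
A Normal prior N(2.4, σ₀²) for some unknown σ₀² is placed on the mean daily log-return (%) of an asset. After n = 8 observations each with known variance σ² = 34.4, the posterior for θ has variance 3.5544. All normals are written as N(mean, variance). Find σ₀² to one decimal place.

Posterior precision equals prior precision plus data precision: 1/σ_n² = 1/σ₀² + n/σ².
So 1/σ₀² = 1/3.5544 − 8/34.4 = 0.281341 − 0.232558 = 0.048783.
Hence σ₀² = 1/0.048783 ≈ 20.5.

σ₀² = 20.5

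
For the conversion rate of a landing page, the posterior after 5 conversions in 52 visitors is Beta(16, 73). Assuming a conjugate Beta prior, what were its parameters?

A Beta(α, β) prior with s successes and f failures in binomial data gives a Beta(α+s, β+f) posterior.
So α = 16 − 5 = 11 and β = 73 − 47 = 26.

Beta(11, 26)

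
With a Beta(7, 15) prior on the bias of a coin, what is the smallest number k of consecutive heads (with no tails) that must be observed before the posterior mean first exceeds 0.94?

After k heads and 0 tails the posterior is Beta(7+k, 15), with mean (7+k)/(7+15+k).
Set (7+k)/(22+k) > 0.94 and solve: k > (0.94·22 − 7)/(1 − 0.94) = 228.000.
The smallest integer exceeding 228.000 is 229.

k = 229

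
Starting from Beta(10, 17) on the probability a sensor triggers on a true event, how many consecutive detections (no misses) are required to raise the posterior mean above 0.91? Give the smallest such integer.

After k detections and 0 misses the posterior is Beta(10+k, 17), with mean (10+k)/(10+17+k).
Set (10+k)/(27+k) > 0.91 and solve: k > (0.91·27 − 10)/(1 − 0.91) = 161.889.
The smallest integer exceeding 161.889 is 162.

k = 162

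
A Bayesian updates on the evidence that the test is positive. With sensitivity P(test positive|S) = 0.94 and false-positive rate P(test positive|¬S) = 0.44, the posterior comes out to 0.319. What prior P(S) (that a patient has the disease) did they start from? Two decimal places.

Bayes' rule in odds form gives O(S|E) = O(S)·[P(E|S)/P(E|¬S)], hence O(S) = O(S|E)/LR.
Posterior odds = 0.319/(1−0.319) = 0.4684. LR = 0.94/0.44 = 2.1364.
Prior odds = 0.4684/2.1364 = 0.2192, so P(S) = 0.2192/(1+0.2192) ≈ 0.18.

P(S) = 0.18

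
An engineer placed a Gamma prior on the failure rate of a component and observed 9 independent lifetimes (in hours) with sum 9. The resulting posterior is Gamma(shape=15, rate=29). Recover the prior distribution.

Gamma(shape=6, rate=20)

Gamma–exponential conjugacy: posterior shape = α + n, posterior rate = β + Σtᵢ.
So α = 15 − 9 = 6 and β = 29 − 9 = 20.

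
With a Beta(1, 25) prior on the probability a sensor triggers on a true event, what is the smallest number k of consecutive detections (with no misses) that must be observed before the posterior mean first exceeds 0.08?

After k detections and 0 misses the posterior is Beta(1+k, 25), with mean (1+k)/(1+25+k).
Set (1+k)/(26+k) > 0.08 and solve: k > (0.08·26 − 1)/(1 − 0.08) = 1.174.
The smallest integer exceeding 1.174 is 2, and checking k=2: (3)/(28) = 0.1071 > 0.08.

k = 2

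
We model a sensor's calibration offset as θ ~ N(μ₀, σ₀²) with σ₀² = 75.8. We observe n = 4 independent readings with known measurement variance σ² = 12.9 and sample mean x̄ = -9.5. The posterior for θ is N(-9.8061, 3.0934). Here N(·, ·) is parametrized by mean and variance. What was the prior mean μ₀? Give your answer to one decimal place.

μ₀ = -17.0

The posterior mean is a precision-weighted average: μ_n = (τ₀μ₀ + τ_data·x̄)/(τ₀+τ_data), with τ₀=1/σ₀² and τ_data=n/σ².
Here τ₀ = 1/75.8 = 0.013193 and τ_data = 4/12.9 = 0.310078, so τ_n = 0.323271.
Rearranging for μ₀: μ₀ = (μ_n·τ_n − τ_data·x̄)/τ₀ = (-9.8061·0.323271 − 0.310078·-9.5) / 0.013193 = -0.224287/0.013193 ≈ -17.0.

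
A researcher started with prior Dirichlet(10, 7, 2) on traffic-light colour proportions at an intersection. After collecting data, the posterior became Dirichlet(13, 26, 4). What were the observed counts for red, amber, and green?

counts (3, 19, 2)

For a Dirichlet(α) prior with multinomial counts c, the posterior is Dirichlet(α + c) componentwise.
Counts are posterior − prior componentwise: 13−10=3, 26−7=19, 4−2=2.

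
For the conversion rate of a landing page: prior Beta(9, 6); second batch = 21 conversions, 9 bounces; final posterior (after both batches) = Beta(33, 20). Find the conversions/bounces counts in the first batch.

Sequential conjugate updates are equivalent to a single update on the pooled data, so total successes = posterior α − prior α and total failures = posterior β − prior β.
Total across both batches: 33−9=24 conversions, 20−6=14 bounces.
Subtract the second batch: 24−21=3 conversions and 14−9=5 bounces.

3 conversions and 5 bounces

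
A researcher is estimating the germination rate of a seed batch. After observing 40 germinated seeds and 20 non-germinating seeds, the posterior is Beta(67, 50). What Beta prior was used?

Beta(27, 30)

Under Beta–binomial conjugacy the posterior parameters are (a+s, b+f).
So a = 67 − 40 = 27 and b = 50 − 20 = 30.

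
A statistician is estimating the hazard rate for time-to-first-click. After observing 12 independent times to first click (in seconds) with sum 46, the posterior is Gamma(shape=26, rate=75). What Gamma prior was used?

For an exponential likelihood with a Gamma(α, β) prior on the rate, n observations with total T give posterior Gamma(α+n, β+T).
So α = 26 − 12 = 14 and β = 75 − 46 = 29.

Gamma(shape=14, rate=29)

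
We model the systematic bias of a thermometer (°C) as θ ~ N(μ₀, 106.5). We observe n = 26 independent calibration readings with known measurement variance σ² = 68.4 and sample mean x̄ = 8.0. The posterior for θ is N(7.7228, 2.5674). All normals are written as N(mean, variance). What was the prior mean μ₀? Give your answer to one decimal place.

With known observation variance, the Normal–Normal posterior has precision τ_n = τ₀ + n/σ² and mean μ_n = (τ₀μ₀ + (n/σ²)x̄)/τ_n.
Here τ₀ = 1/106.5 = 0.009390 and τ_data = 26/68.4 = 0.380117, so τ_n = 0.389507.
Rearranging for μ₀: μ₀ = (μ_n·τ_n − τ_data·x̄)/τ₀ = (7.7228·0.389507 − 0.380117·8.0) / 0.009390 = -0.032851/0.009390 ≈ -3.5.

μ₀ = -3.5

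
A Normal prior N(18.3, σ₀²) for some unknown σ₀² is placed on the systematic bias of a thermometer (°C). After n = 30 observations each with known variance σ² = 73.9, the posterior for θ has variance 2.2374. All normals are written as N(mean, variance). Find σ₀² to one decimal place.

For the Normal–Normal model with known σ², precisions add: τ_n = τ₀ + n/σ².
So 1/σ₀² = 1/2.2374 − 30/73.9 = 0.446947 − 0.405954 = 0.040993.
Hence σ₀² = 1/0.040993 ≈ 24.4.

σ₀² = 24.4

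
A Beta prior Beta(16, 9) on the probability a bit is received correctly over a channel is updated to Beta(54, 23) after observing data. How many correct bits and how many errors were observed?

38 correct bits and 14 errors

Under Beta–binomial conjugacy the posterior parameters are (a+s, b+f).
Match parameters: s=54−16=38, f=23−9=14.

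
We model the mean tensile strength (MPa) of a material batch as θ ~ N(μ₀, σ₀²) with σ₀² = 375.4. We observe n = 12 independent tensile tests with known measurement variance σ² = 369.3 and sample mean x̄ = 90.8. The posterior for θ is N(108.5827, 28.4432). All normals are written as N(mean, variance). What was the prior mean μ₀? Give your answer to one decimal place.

The posterior mean is a precision-weighted average: μ_n = (τ₀μ₀ + τ_data·x̄)/(τ₀+τ_data), with τ₀=1/σ₀² and τ_data=n/σ².
Here τ₀ = 1/375.4 = 0.002664 and τ_data = 12/369.3 = 0.032494, so τ_n = 0.035158.
Rearranging for μ₀: μ₀ = (μ_n·τ_n − τ_data·x̄)/τ₀ = (108.5827·0.035158 − 0.032494·90.8) / 0.002664 = 0.867095/0.002664 ≈ 325.5.

μ₀ = 325.5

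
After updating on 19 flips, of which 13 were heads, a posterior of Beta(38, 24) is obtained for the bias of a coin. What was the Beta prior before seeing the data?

Beta is conjugate to the binomial likelihood: posterior = Beta(a+s, b+f).
Subtract the data counts: 38−13=25, 24−6=18.

Beta(25, 18)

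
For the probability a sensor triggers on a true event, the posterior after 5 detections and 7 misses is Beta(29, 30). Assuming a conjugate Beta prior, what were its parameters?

Beta is conjugate to the binomial likelihood: posterior = Beta(α+s, β+f).
So α = 29 − 5 = 24 and β = 30 − 7 = 23.

Beta(24, 23)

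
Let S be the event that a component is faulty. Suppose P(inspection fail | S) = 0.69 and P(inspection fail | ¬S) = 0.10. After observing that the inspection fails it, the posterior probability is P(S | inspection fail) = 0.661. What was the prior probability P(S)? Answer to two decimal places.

P(S) = 0.22

Bayes' rule in odds form gives O(S|E) = O(S)·[P(E|S)/P(E|¬S)], hence O(S) = O(S|E)/LR.
Posterior odds = 0.661/(1−0.661) = 1.9499. LR = 0.69/0.10 = 6.9000.
Prior odds = 1.9499/6.9000 = 0.2826, so P(S) = 0.2826/(1+0.2826) ≈ 0.22.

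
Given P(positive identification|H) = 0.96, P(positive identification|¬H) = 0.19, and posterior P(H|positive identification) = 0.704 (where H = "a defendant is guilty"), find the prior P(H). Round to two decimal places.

P(H) = 0.32

In odds form, posterior odds = prior odds × likelihood ratio, so prior odds = posterior odds ÷ LR.
Posterior odds = 0.704/(1−0.704) = 2.3784. LR = 0.96/0.19 = 5.0526.
Prior odds = 2.3784/5.0526 = 0.4707, so P(H) = 0.4707/(1+0.4707) ≈ 0.32.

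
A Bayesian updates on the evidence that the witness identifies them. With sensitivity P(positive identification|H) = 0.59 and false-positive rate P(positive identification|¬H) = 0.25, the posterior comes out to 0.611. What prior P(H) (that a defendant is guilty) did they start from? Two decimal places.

Bayes' rule in odds form gives O(H|E) = O(H)·[P(E|H)/P(E|¬H)], hence O(H) = O(H|E)/LR.
Posterior odds = 0.611/(1−0.611) = 1.5707. LR = 0.59/0.25 = 2.3600.
Prior odds = 1.5707/2.3600 = 0.6656, so P(H) = 0.6656/(1+0.6656) ≈ 0.40.

P(H) = 0.40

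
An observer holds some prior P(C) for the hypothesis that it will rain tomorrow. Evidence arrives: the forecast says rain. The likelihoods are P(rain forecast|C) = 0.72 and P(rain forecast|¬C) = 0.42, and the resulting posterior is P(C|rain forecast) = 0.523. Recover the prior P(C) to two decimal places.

P(C) = 0.39

Bayes' rule in odds form gives O(C|E) = O(C)·[P(E|C)/P(E|¬C)], hence O(C) = O(C|E)/LR.
Posterior odds = 0.523/(1−0.523) = 1.0964. LR = 0.72/0.42 = 1.7143.
Prior odds = 1.0964/1.7143 = 0.6396, so P(C) = 0.6396/(1+0.6396) ≈ 0.39.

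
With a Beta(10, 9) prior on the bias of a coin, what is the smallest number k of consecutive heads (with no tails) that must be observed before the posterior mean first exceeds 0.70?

After k heads and 0 tails the posterior is Beta(10+k, 9), with mean (10+k)/(10+9+k).
Set (10+k)/(19+k) > 0.70 and solve: k > (0.70·19 − 10)/(1 − 0.70) = 11.000.
The smallest integer exceeding 11.000 is 12.

k = 12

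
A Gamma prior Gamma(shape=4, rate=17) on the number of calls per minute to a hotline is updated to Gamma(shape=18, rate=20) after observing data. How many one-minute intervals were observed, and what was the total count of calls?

n = 3 one-minute intervals with total 14 calls

Gamma–Poisson conjugacy: posterior shape = α + Σxᵢ, posterior rate = β + n.
Matching: Σxᵢ = 18 − 4 = 14 and n = 20 − 17 = 3.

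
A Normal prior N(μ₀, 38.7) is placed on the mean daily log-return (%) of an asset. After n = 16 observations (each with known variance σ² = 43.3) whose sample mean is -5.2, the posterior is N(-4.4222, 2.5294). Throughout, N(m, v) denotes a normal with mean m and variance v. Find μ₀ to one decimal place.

With known observation variance, the Normal–Normal posterior has precision τ_n = τ₀ + n/σ² and mean μ_n = (τ₀μ₀ + (n/σ²)x̄)/τ_n.
Here τ₀ = 1/38.7 = 0.025840 and τ_data = 16/43.3 = 0.369515, so τ_n = 0.395355.
Rearranging for μ₀: μ₀ = (μ_n·τ_n − τ_data·x̄)/τ₀ = (-4.4222·0.395355 − 0.369515·-5.2) / 0.025840 = 0.173139/0.025840 ≈ 6.7.

μ₀ = 6.7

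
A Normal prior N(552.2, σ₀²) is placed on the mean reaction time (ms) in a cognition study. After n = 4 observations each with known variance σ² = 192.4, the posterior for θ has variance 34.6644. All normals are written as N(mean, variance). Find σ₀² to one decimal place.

Posterior precision equals prior precision plus data precision: 1/σ_n² = 1/σ₀² + n/σ².
So 1/σ₀² = 1/34.6644 − 4/192.4 = 0.028848 − 0.020790 = 0.008058.
Hence σ₀² = 1/0.008058 ≈ 124.1.

σ₀² = 124.1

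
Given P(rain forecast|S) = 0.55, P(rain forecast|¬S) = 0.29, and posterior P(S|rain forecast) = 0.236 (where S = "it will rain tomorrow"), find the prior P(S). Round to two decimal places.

In odds form, posterior odds = prior odds × likelihood ratio, so prior odds = posterior odds ÷ LR.
Posterior odds = 0.236/(1−0.236) = 0.3089. LR = 0.55/0.29 = 1.8966.
Prior odds = 0.3089/1.8966 = 0.1629, so P(S) = 0.1629/(1+0.1629) ≈ 0.14.

P(S) = 0.14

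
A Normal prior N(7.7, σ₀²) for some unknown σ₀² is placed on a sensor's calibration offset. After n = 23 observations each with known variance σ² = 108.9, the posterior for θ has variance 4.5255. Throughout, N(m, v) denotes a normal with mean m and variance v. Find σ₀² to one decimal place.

σ₀² = 102.4

For the Normal–Normal model with known σ², precisions add: τ_n = τ₀ + n/σ².
So 1/σ₀² = 1/4.5255 − 23/108.9 = 0.220970 − 0.211203 = 0.009767.
Hence σ₀² = 1/0.009767 ≈ 102.4.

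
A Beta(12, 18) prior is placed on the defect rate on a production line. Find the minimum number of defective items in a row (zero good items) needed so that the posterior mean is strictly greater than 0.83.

k = 76

After k defective items and 0 good items the posterior is Beta(12+k, 18), with mean (12+k)/(12+18+k).
Set (12+k)/(30+k) > 0.83 and solve: k > (0.83·30 − 12)/(1 − 0.83) = 75.882.
The smallest integer exceeding 75.882 is 76, and checking k=76: (88)/(106) = 0.8302 > 0.83.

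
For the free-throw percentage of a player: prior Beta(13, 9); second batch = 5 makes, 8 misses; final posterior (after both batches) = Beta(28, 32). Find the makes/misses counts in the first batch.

10 makes and 15 misses

Because Beta–binomial updating is additive in the counts, the combined data contributed (α_post−α_prior, β_post−β_prior) successes and failures.
Total across both batches: 28−13=15 makes, 32−9=23 misses.
Subtract the second batch: 15−5=10 makes and 23−8=15 misses.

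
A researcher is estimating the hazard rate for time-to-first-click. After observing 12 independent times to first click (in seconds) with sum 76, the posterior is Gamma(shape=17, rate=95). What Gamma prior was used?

Gamma(shape=5, rate=19)

Gamma–exponential conjugacy: posterior shape = α + n, posterior rate = β + Σtᵢ.
So α = 17 − 12 = 5 and β = 95 − 76 = 19.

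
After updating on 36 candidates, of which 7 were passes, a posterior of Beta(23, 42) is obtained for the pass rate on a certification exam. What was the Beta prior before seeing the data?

Beta is conjugate to the binomial likelihood: posterior = Beta(a+s, b+f).
Subtract the data counts: 23−7=16, 42−29=13.

Beta(16, 13)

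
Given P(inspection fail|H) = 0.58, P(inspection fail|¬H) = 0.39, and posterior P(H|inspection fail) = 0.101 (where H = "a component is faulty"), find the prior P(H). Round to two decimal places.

P(H) = 0.07

Bayes' rule in odds form gives O(H|E) = O(H)·[P(E|H)/P(E|¬H)], hence O(H) = O(H|E)/LR.
Posterior odds = 0.101/(1−0.101) = 0.1123. LR = 0.58/0.39 = 1.4872.
Prior odds = 0.1123/1.4872 = 0.0755, so P(H) = 0.0755/(1+0.0755) ≈ 0.07.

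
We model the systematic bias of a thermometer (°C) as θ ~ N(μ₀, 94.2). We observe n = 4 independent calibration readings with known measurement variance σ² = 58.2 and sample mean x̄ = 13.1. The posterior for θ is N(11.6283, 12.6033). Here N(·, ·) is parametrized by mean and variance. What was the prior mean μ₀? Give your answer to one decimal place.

With known observation variance, the Normal–Normal posterior has precision τ_n = τ₀ + n/σ² and mean μ_n = (τ₀μ₀ + (n/σ²)x̄)/τ_n.
Here τ₀ = 1/94.2 = 0.010616 and τ_data = 4/58.2 = 0.068729, so τ_n = 0.079345.
Rearranging for μ₀: μ₀ = (μ_n·τ_n − τ_data·x̄)/τ₀ = (11.6283·0.079345 − 0.068729·13.1) / 0.010616 = 0.022298/0.010616 ≈ 2.1.

μ₀ = 2.1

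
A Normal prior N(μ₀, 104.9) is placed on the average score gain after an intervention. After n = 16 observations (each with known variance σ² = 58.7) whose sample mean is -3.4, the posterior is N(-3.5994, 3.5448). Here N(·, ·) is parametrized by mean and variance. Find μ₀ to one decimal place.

μ₀ = -9.3

The posterior mean is a precision-weighted average: μ_n = (τ₀μ₀ + τ_data·x̄)/(τ₀+τ_data), with τ₀=1/σ₀² and τ_data=n/σ².
Here τ₀ = 1/104.9 = 0.009533 and τ_data = 16/58.7 = 0.272572, so τ_n = 0.282105.
Rearranging for μ₀: μ₀ = (μ_n·τ_n − τ_data·x̄)/τ₀ = (-3.5994·0.282105 − 0.272572·-3.4) / 0.009533 = -0.088664/0.009533 ≈ -9.3.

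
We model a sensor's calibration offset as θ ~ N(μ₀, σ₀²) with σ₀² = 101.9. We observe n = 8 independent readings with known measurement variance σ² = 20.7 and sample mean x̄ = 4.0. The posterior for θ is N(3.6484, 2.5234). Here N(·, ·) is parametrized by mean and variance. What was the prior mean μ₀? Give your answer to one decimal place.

With known observation variance, the Normal–Normal posterior has precision τ_n = τ₀ + n/σ² and mean μ_n = (τ₀μ₀ + (n/σ²)x̄)/τ_n.
Here τ₀ = 1/101.9 = 0.009814 and τ_data = 8/20.7 = 0.386473, so τ_n = 0.396287.
Rearranging for μ₀: μ₀ = (μ_n·τ_n − τ_data·x̄)/τ₀ = (3.6484·0.396287 − 0.386473·4.0) / 0.009814 = -0.100079/0.009814 ≈ -10.2.

μ₀ = -10.2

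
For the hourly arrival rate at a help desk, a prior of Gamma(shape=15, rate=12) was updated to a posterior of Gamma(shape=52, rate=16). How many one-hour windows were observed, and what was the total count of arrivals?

n = 4 one-hour windows with total 37 arrivals

Gamma–Poisson conjugacy: posterior shape = α + Σxᵢ, posterior rate = β + n.
Matching: Σxᵢ = 52 − 15 = 37 and n = 16 − 12 = 4.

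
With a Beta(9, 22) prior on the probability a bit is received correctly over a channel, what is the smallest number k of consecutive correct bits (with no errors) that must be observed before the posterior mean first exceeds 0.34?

After k correct bits and 0 errors the posterior is Beta(9+k, 22), with mean (9+k)/(9+22+k).
Set (9+k)/(31+k) > 0.34 and solve: k > (0.34·31 − 9)/(1 − 0.34) = 2.333.
The smallest integer exceeding 2.333 is 3.

k = 3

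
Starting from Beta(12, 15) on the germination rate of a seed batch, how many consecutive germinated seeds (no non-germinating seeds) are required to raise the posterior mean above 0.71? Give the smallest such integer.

k = 25

After k germinated seeds and 0 non-germinating seeds the posterior is Beta(12+k, 15), with mean (12+k)/(12+15+k).
Set (12+k)/(27+k) > 0.71 and solve: k > (0.71·27 − 12)/(1 − 0.71) = 24.724.
The smallest integer exceeding 24.724 is 25, and checking k=25: (37)/(52) = 0.7115 > 0.71.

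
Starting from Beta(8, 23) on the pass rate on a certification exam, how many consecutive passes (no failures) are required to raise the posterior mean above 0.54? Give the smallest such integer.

After k passes and 0 failures the posterior is Beta(8+k, 23), with mean (8+k)/(8+23+k).
Set (8+k)/(31+k) > 0.54 and solve: k > (0.54·31 − 8)/(1 − 0.54) = 19.000.
The smallest integer exceeding 19.000 is 20, and checking k=20: (28)/(51) = 0.5490 > 0.54.

k = 20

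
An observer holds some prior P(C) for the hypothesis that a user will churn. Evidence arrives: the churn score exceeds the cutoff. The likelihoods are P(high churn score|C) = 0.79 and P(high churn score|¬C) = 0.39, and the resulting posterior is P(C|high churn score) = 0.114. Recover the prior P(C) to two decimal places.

P(C) = 0.06

Bayes' rule in odds form gives O(C|E) = O(C)·[P(E|C)/P(E|¬C)], hence O(C) = O(C|E)/LR.
Posterior odds = 0.114/(1−0.114) = 0.1287. LR = 0.79/0.39 = 2.0256.
Prior odds = 0.1287/2.0256 = 0.0635, so P(C) = 0.0635/(1+0.0635) ≈ 0.06.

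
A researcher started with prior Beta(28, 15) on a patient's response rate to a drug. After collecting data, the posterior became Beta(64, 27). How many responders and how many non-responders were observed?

36 responders and 12 non-responders

Beta is conjugate to the binomial likelihood: posterior = Beta(a+s, b+f).
Match parameters: s=64−28=36, f=27−15=12.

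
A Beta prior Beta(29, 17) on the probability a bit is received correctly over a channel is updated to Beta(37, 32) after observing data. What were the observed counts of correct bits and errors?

A Beta(a, b) prior with s successes and f failures in binomial data gives a Beta(a+s, b+f) posterior.
Match parameters: s=37−29=8, f=32−17=15.

8 correct bits and 15 errors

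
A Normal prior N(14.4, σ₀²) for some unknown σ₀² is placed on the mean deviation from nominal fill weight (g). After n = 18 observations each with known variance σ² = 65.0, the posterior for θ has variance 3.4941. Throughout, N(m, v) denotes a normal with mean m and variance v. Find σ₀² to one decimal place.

σ₀² = 107.8

For the Normal–Normal model with known σ², precisions add: τ_n = τ₀ + n/σ².
So 1/σ₀² = 1/3.4941 − 18/65.0 = 0.286197 − 0.276923 = 0.009274.
Hence σ₀² = 1/0.009274 ≈ 107.8.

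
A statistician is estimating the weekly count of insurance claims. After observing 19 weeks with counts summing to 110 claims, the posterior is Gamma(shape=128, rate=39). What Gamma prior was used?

Gamma(shape=18, rate=20)

A Gamma(α, β) prior (rate parametrization) on a Poisson rate with n observations summing to S gives posterior Gamma(α+S, β+n).
So α = 128 − 110 = 18 and β = 39 − 19 = 20.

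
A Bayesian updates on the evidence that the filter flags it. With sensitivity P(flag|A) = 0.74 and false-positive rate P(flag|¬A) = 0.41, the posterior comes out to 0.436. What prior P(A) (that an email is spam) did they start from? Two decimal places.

P(A) = 0.30

Bayes' rule in odds form gives O(A|E) = O(A)·[P(E|A)/P(E|¬A)], hence O(A) = O(A|E)/LR.
Posterior odds = 0.436/(1−0.436) = 0.7730. LR = 0.74/0.41 = 1.8049.
Prior odds = 0.7730/1.8049 = 0.4283, so P(A) = 0.4283/(1+0.4283) ≈ 0.30.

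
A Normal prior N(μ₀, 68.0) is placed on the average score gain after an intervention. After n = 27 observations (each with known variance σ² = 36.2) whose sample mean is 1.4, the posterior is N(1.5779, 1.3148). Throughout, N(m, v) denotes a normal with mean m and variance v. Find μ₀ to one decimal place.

μ₀ = 10.6

With known observation variance, the Normal–Normal posterior has precision τ_n = τ₀ + n/σ² and mean μ_n = (τ₀μ₀ + (n/σ²)x̄)/τ_n.
Here τ₀ = 1/68.0 = 0.014706 and τ_data = 27/36.2 = 0.745856, so τ_n = 0.760562.
Rearranging for μ₀: μ₀ = (μ_n·τ_n − τ_data·x̄)/τ₀ = (1.5779·0.760562 − 0.745856·1.4) / 0.014706 = 0.155892/0.014706 ≈ 10.6.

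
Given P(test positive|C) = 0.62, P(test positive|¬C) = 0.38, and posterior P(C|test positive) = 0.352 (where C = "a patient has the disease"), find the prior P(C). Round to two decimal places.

P(C) = 0.25

In odds form, posterior odds = prior odds × likelihood ratio, so prior odds = posterior odds ÷ LR.
Posterior odds = 0.352/(1−0.352) = 0.5432. LR = 0.62/0.38 = 1.6316.
Prior odds = 0.5432/1.6316 = 0.3329, so P(C) = 0.3329/(1+0.3329) ≈ 0.25.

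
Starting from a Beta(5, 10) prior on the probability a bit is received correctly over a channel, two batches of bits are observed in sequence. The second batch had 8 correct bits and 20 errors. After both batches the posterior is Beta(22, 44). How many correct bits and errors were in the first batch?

Sequential conjugate updates are equivalent to a single update on the pooled data, so total successes = posterior α − prior α and total failures = posterior β − prior β.
Total across both batches: 22−5=17 correct bits, 44−10=34 errors.
Subtract the second batch: 17−8=9 correct bits and 34−20=14 errors.

9 correct bits and 14 errors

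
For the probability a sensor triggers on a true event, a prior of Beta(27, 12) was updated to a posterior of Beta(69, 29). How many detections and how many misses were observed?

A Beta(α, β) prior with s successes and f failures in binomial data gives a Beta(α+s, β+f) posterior.
Match parameters: s=69−27=42, f=29−12=17.

42 detections and 17 misses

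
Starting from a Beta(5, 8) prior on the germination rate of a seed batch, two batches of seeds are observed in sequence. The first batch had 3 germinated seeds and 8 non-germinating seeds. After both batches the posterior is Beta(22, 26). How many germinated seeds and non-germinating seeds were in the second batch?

Because Beta–binomial updating is additive in the counts, the combined data contributed (α_post−α_prior, β_post−β_prior) successes and failures.
Total across both batches: 22−5=17 germinated seeds, 26−8=18 non-germinating seeds.
Subtract the first batch: 17−3=14 germinated seeds and 18−8=10 non-germinating seeds.

14 germinated seeds and 10 non-germinating seeds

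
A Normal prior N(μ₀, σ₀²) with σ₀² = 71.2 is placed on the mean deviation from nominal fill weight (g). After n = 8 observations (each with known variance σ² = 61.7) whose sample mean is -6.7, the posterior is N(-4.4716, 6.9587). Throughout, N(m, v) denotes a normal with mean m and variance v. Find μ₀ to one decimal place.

μ₀ = 16.1

The posterior mean is a precision-weighted average: μ_n = (τ₀μ₀ + τ_data·x̄)/(τ₀+τ_data), with τ₀=1/σ₀² and τ_data=n/σ².
Here τ₀ = 1/71.2 = 0.014045 and τ_data = 8/61.7 = 0.129660, so τ_n = 0.143705.
Rearranging for μ₀: μ₀ = (μ_n·τ_n − τ_data·x̄)/τ₀ = (-4.4716·0.143705 − 0.129660·-6.7) / 0.014045 = 0.226131/0.014045 ≈ 16.1.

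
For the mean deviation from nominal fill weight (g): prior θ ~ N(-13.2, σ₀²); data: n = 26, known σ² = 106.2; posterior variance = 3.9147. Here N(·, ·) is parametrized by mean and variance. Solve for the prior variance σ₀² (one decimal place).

σ₀² = 94.1

For the Normal–Normal model with known σ², precisions add: τ_n = τ₀ + n/σ².
So 1/σ₀² = 1/3.9147 − 26/106.2 = 0.255447 − 0.244821 = 0.010626.
Hence σ₀² = 1/0.010626 ≈ 94.1.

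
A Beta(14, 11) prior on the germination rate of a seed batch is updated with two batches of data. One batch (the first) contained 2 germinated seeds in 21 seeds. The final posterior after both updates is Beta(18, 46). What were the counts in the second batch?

Because Beta–binomial updating is additive in the counts, the combined data contributed (α_post−α_prior, β_post−β_prior) successes and failures.
Total across both batches: 18−14=4 germinated seeds, 46−11=35 non-germinating seeds.
Subtract the first batch: 4−2=2 germinated seeds and 35−19=16 non-germinating seeds.

2 germinated seeds and 16 non-germinating seeds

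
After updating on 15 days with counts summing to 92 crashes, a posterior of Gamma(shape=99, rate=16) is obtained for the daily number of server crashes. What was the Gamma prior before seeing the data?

Gamma–Poisson conjugacy: posterior shape = α + Σxᵢ, posterior rate = β + n.
So α = 99 − 92 = 7 and β = 16 − 15 = 1.

Gamma(shape=7, rate=1)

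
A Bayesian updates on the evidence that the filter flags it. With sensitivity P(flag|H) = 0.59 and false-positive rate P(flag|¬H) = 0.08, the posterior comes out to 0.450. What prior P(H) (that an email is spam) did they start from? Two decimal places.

Bayes' rule in odds form gives O(H|E) = O(H)·[P(E|H)/P(E|¬H)], hence O(H) = O(H|E)/LR.
Posterior odds = 0.450/(1−0.450) = 0.8182. LR = 0.59/0.08 = 7.3750.
Prior odds = 0.8182/7.3750 = 0.1109, so P(H) = 0.1109/(1+0.1109) ≈ 0.10.

P(H) = 0.10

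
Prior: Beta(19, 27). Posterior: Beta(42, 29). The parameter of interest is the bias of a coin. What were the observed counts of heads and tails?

23 heads and 2 tails

Beta is conjugate to the binomial likelihood: posterior = Beta(α+s, β+f).
Match parameters: s=42−19=23, f=29−27=2.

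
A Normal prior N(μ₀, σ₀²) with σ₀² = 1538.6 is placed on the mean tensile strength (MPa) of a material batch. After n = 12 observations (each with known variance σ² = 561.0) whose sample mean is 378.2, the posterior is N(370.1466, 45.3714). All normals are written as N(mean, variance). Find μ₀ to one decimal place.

With known observation variance, the Normal–Normal posterior has precision τ_n = τ₀ + n/σ² and mean μ_n = (τ₀μ₀ + (n/σ²)x̄)/τ_n.
Here τ₀ = 1/1538.6 = 0.000650 and τ_data = 12/561.0 = 0.021390, so τ_n = 0.022040.
Rearranging for μ₀: μ₀ = (μ_n·τ_n − τ_data·x̄)/τ₀ = (370.1466·0.022040 − 0.021390·378.2) / 0.000650 = 0.068333/0.000650 ≈ 105.1.

μ₀ = 105.1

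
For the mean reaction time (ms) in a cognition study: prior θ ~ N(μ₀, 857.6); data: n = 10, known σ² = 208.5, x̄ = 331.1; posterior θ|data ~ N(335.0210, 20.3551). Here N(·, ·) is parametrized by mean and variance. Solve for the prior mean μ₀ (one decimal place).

μ₀ = 496.3

The posterior mean is a precision-weighted average: μ_n = (τ₀μ₀ + τ_data·x̄)/(τ₀+τ_data), with τ₀=1/σ₀² and τ_data=n/σ².
Here τ₀ = 1/857.6 = 0.001166 and τ_data = 10/208.5 = 0.047962, so τ_n = 0.049128.
Rearranging for μ₀: μ₀ = (μ_n·τ_n − τ_data·x̄)/τ₀ = (335.0210·0.049128 − 0.047962·331.1) / 0.001166 = 0.578693/0.001166 ≈ 496.3.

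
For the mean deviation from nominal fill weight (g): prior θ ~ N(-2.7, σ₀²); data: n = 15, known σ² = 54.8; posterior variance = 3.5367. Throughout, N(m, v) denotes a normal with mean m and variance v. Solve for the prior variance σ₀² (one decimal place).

σ₀² = 110.8

Posterior precision equals prior precision plus data precision: 1/σ_n² = 1/σ₀² + n/σ².
So 1/σ₀² = 1/3.5367 − 15/54.8 = 0.282749 − 0.273723 = 0.009026.
Hence σ₀² = 1/0.009026 ≈ 110.8.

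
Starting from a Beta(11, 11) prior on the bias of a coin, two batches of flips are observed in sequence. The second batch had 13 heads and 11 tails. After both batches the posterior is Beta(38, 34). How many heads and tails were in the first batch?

14 heads and 12 tails

Sequential conjugate updates are equivalent to a single update on the pooled data, so total successes = posterior α − prior α and total failures = posterior β − prior β.
Total across both batches: 38−11=27 heads, 34−11=23 tails.
Subtract the second batch: 27−13=14 heads and 23−11=12 tails.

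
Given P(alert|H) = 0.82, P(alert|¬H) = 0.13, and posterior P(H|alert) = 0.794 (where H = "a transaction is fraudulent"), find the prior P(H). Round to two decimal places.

In odds form, posterior odds = prior odds × likelihood ratio, so prior odds = posterior odds ÷ LR.
Posterior odds = 0.794/(1−0.794) = 3.8544. LR = 0.82/0.13 = 6.3077.
Prior odds = 3.8544/6.3077 = 0.6111, so P(H) = 0.6111/(1+0.6111) ≈ 0.38.

P(H) = 0.38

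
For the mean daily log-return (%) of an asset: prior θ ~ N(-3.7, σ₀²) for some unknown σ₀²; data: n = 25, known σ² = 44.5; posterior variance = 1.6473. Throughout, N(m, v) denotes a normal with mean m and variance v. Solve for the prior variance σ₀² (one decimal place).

For the Normal–Normal model with known σ², precisions add: τ_n = τ₀ + n/σ².
So 1/σ₀² = 1/1.6473 − 25/44.5 = 0.607054 − 0.561798 = 0.045256.
Hence σ₀² = 1/0.045256 ≈ 22.1.

σ₀² = 22.1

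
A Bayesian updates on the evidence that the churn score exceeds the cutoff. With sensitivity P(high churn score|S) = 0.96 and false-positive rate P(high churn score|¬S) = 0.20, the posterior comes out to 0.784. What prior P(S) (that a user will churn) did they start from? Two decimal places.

P(S) = 0.43

Bayes' rule in odds form gives O(S|E) = O(S)·[P(E|S)/P(E|¬S)], hence O(S) = O(S|E)/LR.
Posterior odds = 0.784/(1−0.784) = 3.6296. LR = 0.96/0.20 = 4.8000.
Prior odds = 3.6296/4.8000 = 0.7562, so P(S) = 0.7562/(1+0.7562) ≈ 0.43.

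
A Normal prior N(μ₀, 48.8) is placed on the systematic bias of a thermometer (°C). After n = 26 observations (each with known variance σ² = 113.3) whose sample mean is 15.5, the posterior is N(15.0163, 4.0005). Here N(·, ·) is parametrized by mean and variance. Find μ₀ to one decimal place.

μ₀ = 9.6

With known observation variance, the Normal–Normal posterior has precision τ_n = τ₀ + n/σ² and mean μ_n = (τ₀μ₀ + (n/σ²)x̄)/τ_n.
Here τ₀ = 1/48.8 = 0.020492 and τ_data = 26/113.3 = 0.229479, so τ_n = 0.249971.
Rearranging for μ₀: μ₀ = (μ_n·τ_n − τ_data·x̄)/τ₀ = (15.0163·0.249971 − 0.229479·15.5) / 0.020492 = 0.196715/0.020492 ≈ 9.6.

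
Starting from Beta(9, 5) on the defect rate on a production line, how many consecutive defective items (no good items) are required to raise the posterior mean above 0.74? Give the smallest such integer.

k = 6

After k defective items and 0 good items the posterior is Beta(9+k, 5), with mean (9+k)/(9+5+k).
Set (9+k)/(14+k) > 0.74 and solve: k > (0.74·14 − 9)/(1 − 0.74) = 5.231.
The smallest integer exceeding 5.231 is 6.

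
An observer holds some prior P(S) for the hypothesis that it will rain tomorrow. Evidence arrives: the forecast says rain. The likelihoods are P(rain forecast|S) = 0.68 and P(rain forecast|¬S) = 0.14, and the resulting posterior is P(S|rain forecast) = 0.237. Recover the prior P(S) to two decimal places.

P(S) = 0.06

In odds form, posterior odds = prior odds × likelihood ratio, so prior odds = posterior odds ÷ LR.
Posterior odds = 0.237/(1−0.237) = 0.3106. LR = 0.68/0.14 = 4.8571.
Prior odds = 0.3106/4.8571 = 0.0639, so P(S) = 0.0639/(1+0.0639) ≈ 0.06.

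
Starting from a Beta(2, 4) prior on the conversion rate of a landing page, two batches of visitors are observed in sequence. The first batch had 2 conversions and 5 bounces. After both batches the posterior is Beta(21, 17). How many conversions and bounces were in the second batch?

Because Beta–binomial updating is additive in the counts, the combined data contributed (α_post−α_prior, β_post−β_prior) successes and failures.
Total across both batches: 21−2=19 conversions, 17−4=13 bounces.
Subtract the first batch: 19−2=17 conversions and 13−5=8 bounces.

17 conversions and 8 bounces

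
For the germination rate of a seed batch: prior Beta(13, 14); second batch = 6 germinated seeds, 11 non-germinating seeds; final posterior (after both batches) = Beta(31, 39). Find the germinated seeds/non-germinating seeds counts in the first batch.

Sequential conjugate updates are equivalent to a single update on the pooled data, so total successes = posterior α − prior α and total failures = posterior β − prior β.
Total across both batches: 31−13=18 germinated seeds, 39−14=25 non-germinating seeds.
Subtract the second batch: 18−6=12 germinated seeds and 25−11=14 non-germinating seeds.

12 germinated seeds and 14 non-germinating seeds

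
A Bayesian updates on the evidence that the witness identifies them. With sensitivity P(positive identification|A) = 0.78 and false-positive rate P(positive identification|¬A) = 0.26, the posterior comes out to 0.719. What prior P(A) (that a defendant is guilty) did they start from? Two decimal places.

Bayes' rule in odds form gives O(A|E) = O(A)·[P(E|A)/P(E|¬A)], hence O(A) = O(A|E)/LR.
Posterior odds = 0.719/(1−0.719) = 2.5587. LR = 0.78/0.26 = 3.0000.
Prior odds = 2.5587/3.0000 = 0.8529, so P(A) = 0.8529/(1+0.8529) ≈ 0.46.

P(A) = 0.46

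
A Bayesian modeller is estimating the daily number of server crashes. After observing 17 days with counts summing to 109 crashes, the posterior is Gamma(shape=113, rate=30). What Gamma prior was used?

Gamma–Poisson conjugacy: posterior shape = α + Σxᵢ, posterior rate = β + n.
So α = 113 − 109 = 4 and β = 30 − 17 = 13.

Gamma(shape=4, rate=13)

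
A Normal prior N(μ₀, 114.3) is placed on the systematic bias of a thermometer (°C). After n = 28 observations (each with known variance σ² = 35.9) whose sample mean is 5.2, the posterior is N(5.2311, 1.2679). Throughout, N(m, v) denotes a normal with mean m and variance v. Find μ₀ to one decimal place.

With known observation variance, the Normal–Normal posterior has precision τ_n = τ₀ + n/σ² and mean μ_n = (τ₀μ₀ + (n/σ²)x̄)/τ_n.
Here τ₀ = 1/114.3 = 0.008749 and τ_data = 28/35.9 = 0.779944, so τ_n = 0.788693.
Rearranging for μ₀: μ₀ = (μ_n·τ_n − τ_data·x̄)/τ₀ = (5.2311·0.788693 − 0.779944·5.2) / 0.008749 = 0.070023/0.008749 ≈ 8.0.

μ₀ = 8.0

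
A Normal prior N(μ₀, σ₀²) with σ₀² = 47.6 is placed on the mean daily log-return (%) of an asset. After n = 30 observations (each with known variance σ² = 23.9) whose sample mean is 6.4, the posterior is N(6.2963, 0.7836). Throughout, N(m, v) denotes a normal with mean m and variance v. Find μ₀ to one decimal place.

With known observation variance, the Normal–Normal posterior has precision τ_n = τ₀ + n/σ² and mean μ_n = (τ₀μ₀ + (n/σ²)x̄)/τ_n.
Here τ₀ = 1/47.6 = 0.021008 and τ_data = 30/23.9 = 1.255230, so τ_n = 1.276238.
Rearranging for μ₀: μ₀ = (μ_n·τ_n − τ_data·x̄)/τ₀ = (6.2963·1.276238 − 1.255230·6.4) / 0.021008 = 0.002105/0.021008 ≈ 0.1.

μ₀ = 0.1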